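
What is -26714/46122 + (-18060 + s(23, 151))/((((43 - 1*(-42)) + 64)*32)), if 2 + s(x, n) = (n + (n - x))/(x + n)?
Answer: -27850264891/6377381184 ≈ -4.3670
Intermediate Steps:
s(x, n) = -2 + (-x + 2*n)/(n + x) (s(x, n) = -2 + (n + (n - x))/(x + n) = -2 + (-x + 2*n)/(n + x))
-26714/46122 + (-18060 + s(23, 151))/((((43 - 1*(-42)) + 64)*32)) = -26714/46122 + (-18060 - 3*23/(151 + 23))/((((43 - 1*(-42)) + 64)*32)) = -26714*1/46122 + (-18060 - 3*23/174)/((((43 + 42) + 64)*32)) = -13357/23061 + (-18060 - 3*23*1/174)/(((85 + 64)*32)) = -13357/23061 + (-18060 - 23/58)/((149*32)) = -13357/23061 - 1047503/58/4768 = -13357/23061 - 1047503/58*1/4768 = -13357/23061 - 1047503/276544 = -27850264891/6377381184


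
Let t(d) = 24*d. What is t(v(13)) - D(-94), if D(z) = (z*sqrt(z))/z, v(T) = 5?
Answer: 120 - I*sqrt(94) ≈ 120.0 - 9.6954*I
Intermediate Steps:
D(z) = sqrt(z) (D(z) = z**(3/2)/z = sqrt(z))
t(v(13)) - D(-94) = 24*5 - sqrt(-94) = 120 - I*sqrt(94)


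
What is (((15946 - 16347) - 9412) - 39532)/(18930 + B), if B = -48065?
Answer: 9869/5827 ≈ 1.6937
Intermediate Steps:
(((15946 - 16347) - 9412) - 39532)/(18930 + B) = (((15946 - 16347) - 9412) - 39532)/(18930 - 48065) = ((-401 - 9412) - 39532)/(-29135) = (-9813 - 39532)*(-1/29135) = -49345*(-1/29135) = 9869/5827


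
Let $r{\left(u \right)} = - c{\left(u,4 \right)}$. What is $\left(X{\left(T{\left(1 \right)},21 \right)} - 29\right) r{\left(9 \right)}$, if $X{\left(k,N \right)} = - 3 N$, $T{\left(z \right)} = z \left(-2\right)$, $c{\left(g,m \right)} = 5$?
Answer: $460$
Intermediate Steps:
$T{\left(z \right)} = - 2 z$
$r{\left(u \right)} = -5$ ($r{\left(u \right)} = \left(-1\right) 5 = -5$)
$\left(X{\left(T{\left(1 \right)},21 \right)} - 29\right) r{\left(9 \right)} = \left(\left(-3\right) 21 - 29\right) \left(-5\right) = \left(-63 - 29\right) \left(-5\right) = \left(-92\right) \left(-5\right) = 460$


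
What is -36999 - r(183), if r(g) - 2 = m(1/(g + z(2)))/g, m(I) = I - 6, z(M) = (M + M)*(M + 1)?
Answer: -1320379516/35685 ≈ -37001.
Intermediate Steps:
z(M) = 2*M*(1 + M) (z(M) = (2*M)*(1 + M) = 2*M*(1 + M))
m(I) = -6 + I
r(g) = 2 + (-6 + 1/(12 + g))/g (r(g) = 2 + (-6 + 1/(g + 2*2*(1 + 2)))/g = 2 + (-6 + 1/(g + 2*2*3))/g = 2 + (-6 + 1/(g + 12))/g = 2 + (-6 + 1/(12 + g))/g)
-36999 - r(183) = -36999 - (-71 + 2*183² + 18*183)/(183*(12 + 183)) = -36999 - (-71 + 2*33489 + 3294)/(183*195) = -36999 - (-71 + 66978 + 3294)/(183*195) = -36999 - 70201/(183*195) = -36999 - 1*70201/35685 = -36999 - 70201/35685 = -1320379516/35685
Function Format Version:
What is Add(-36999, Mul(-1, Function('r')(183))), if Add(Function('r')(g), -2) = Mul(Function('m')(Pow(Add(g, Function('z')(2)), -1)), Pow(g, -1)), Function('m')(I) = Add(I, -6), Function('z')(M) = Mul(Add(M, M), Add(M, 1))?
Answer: Rational(-1320379516, 35685) ≈ -37001.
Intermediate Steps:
Function('z')(M) = Mul(2, M, Add(1, M)) (Function('z')(M) = Mul(Mul(2, M), Add(1, M)) = Mul(2, M, Add(1, M)))
Function('m')(I) = Add(-6, I)
Function('r')(g) = Add(2, Mul(Pow(g, -1), Add(-6, Pow(Add(12, g), -1)))) (Function('r')(g) = Add(2, Mul(Add(-6, Pow(Add(g, Mul(2, 2, Add(1, 2))), -1)), Pow(g, -1))) = Add(2, Mul(Add(-6, Pow(Add(g, Mul(2, 2, 3)), -1)), Pow(g, -1))) = Add(2, Mul(Add(-6, Pow(Add(g, 12), -1)), Pow(g, -1))) = Add(2, Mul(Add(-6, Pow(Add(12, g), -1)), Pow(g, -1))) = Add(2, Mul(Pow(g, -1), Add(-6, Pow(Add(12, g), -1)))))
Add(-36999, Mul(-1, Function('r')(183))) = Add(-36999, Mul(-1, Mul(Pow(183, -1), Pow(Add(12, 183), -1), Add(-71, Mul(2, Pow(183, 2)), Mul(18, 183))))) = Add(-36999, Mul(-1, Mul(Rational(1, 183), Pow(195, -1), Add(-71, Mul(2, 33489), 3294)))) = Add(-36999, Mul(-1, Mul(Rational(1, 183), Rational(1, 195), Add(-71, 66978, 3294)))) = Add(-36999, Mul(-1, Mul(Rational(1, 183), Rational(1, 195), 70201))) = Add(-36999, Mul(-1, Rational(70201, 35685))) = Add(-36999, Rational(-70201, 35685)) = Rational(-1320379516, 35685)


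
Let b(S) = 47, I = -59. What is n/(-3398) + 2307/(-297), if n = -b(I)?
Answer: -2608409/336402 ≈ -7.7538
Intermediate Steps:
n = -47 (n = -1*47 = -47)
n/(-3398) + 2307/(-297) = -47/(-3398) + 2307/(-297) = -47*(-1/3398) + 2307*(-1/297) = 47/3398 - 769/99 = -2608409/336402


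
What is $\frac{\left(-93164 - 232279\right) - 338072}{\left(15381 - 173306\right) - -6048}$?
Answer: $\frac{663515}{151877} \approx 4.3688$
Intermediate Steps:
$\frac{\left(-93164 - 232279\right) - 338072}{\left(15381 - 173306\right) - -6048} = \frac{-325443 - 338072}{\left(15381 - 173306\right) + 6048} = - \frac{663515}{-157925 + 6048} = - \frac{663515}{-151877} = \left(-663515\right) \left(- \frac{1}{151877}\right) = \frac{663515}{151877}$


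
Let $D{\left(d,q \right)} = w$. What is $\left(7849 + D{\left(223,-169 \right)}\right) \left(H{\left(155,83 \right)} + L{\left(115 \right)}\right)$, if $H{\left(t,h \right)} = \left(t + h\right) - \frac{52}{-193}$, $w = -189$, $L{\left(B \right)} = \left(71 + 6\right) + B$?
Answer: $\frac{636101720}{193} \approx 3.2959 \cdot 10^{6}$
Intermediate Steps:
$L{\left(B \right)} = 77 + B$
$H{\left(t,h \right)} = \frac{52}{193} + h + t$ ($H{\left(t,h \right)} = \left(h + t\right) - - \frac{52}{193} = \left(h + t\right) + \frac{52}{193} = \frac{52}{193} + h + t$)
$D{\left(d,q \right)} = -189$
$\left(7849 + D{\left(223,-169 \right)}\right) \left(H{\left(155,83 \right)} + L{\left(115 \right)}\right) = \left(7849 - 189\right) \left(\left(\frac{52}{193} + 83 + 155\right) + \left(77 + 115\right)\right) = 7660 \left(\frac{45986}{193} + 192\right) = 7660 \cdot \frac{83042}{193} = \frac{636101720}{193}$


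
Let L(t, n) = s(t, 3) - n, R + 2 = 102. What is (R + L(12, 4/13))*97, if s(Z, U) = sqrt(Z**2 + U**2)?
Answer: 125712/13 + 291*sqrt(17) ≈ 10870.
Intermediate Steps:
R = 100 (R = -2 + 102 = 100)
s(Z, U) = sqrt(U**2 + Z**2)
L(t, n) = sqrt(9 + t**2) - n (L(t, n) = sqrt(3**2 + t**2) - n = sqrt(9 + t**2) - n)
(R + L(12, 4/13))*97 = (100 + (sqrt(9 + 12**2) - 4/13))*97 = (100 + (sqrt(9 + 144) - 4/13))*97 = (100 + (sqrt(153) - 1*4/13))*97 = (100 + (3*sqrt(17) - 4/13))*97 = (100 + (-4/13 + 3*sqrt(17)))*97 = (1296/13 + 3*sqrt(17))*97 = 125712/13 + 291*sqrt(17)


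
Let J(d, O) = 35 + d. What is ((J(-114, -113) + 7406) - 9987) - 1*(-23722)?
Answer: 21062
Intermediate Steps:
((J(-114, -113) + 7406) - 9987) - 1*(-23722) = (((35 - 114) + 7406) - 9987) - 1*(-23722) = ((-79 + 7406) - 9987) + 23722 = (7327 - 9987) + 23722 = -2660 + 23722 = 21062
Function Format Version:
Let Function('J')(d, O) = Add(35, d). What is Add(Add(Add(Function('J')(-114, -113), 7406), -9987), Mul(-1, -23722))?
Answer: 21062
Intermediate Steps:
Add(Add(Add(Function('J')(-114, -113), 7406), -9987), Mul(-1, -23722)) = Add(Add(Add(Add(35, -114), 7406), -9987), Mul(-1, -23722)) = Add(Add(Add(-79, 7406), -9987), 23722) = Add(Add(7327, -9987), 23722) = Add(-2660, 23722) = 21062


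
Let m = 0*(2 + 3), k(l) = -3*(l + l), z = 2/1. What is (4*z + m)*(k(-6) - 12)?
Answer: 192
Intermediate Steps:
z = 2 (z = 2*1 = 2)
k(l) = -6*l
m = 0 (m = 0*5 = 0)
(4*z + m)*(k(-6) - 12) = (4*2 + 0)*(-6*(-6) - 12) = (8 + 0)*(36 - 12) = 8*24 = 192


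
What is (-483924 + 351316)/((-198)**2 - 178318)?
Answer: 66304/69557 ≈ 0.95323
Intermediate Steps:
(-483924 + 351316)/((-198)**2 - 178318) = -132608/(39204 - 178318) = -132608/(-139114) = -132608*(-1/139114) = 66304/69557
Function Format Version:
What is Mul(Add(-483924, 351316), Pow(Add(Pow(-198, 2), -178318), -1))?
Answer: Rational(66304, 69557) ≈ 0.95323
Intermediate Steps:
Mul(Add(-483924, 351316), Pow(Add(Pow(-198, 2), -178318), -1)) = Mul(-132608, Pow(Add(39204, -178318), -1)) = Mul(-132608, Pow(-139114, -1)) = Mul(-132608, Rational(-1, 139114)) = Rational(66304, 69557)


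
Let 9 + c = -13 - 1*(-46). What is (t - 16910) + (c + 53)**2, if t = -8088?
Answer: -19069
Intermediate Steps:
c = 24 (c = -9 + (-13 - 1*(-46)) = -9 + (-13 + 46) = -9 + 33 = 24)
(t - 16910) + (c + 53)**2 = (-8088 - 16910) + (24 + 53)**2 = -24998 + 77**2 = -24998 + 5929 = -19069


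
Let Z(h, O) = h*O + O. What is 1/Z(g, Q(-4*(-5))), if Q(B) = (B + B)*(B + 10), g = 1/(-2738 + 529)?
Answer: 2209/2649600 ≈ 0.00083371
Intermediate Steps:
g = -1/2209 (g = 1/(-2209) = -1/2209 ≈ -0.00045269)
Q(B) = 2*B*(10 + B) (Q(B) = (2*B)*(10 + B) = 2*B*(10 + B))
Z(h, O) = O + O*h (Z(h, O) = O*h + O = O + O*h)
1/Z(g, Q(-4*(-5))) = 1/((2*(-4*(-5))*(10 - 4*(-5)))*(1 - 1/2209)) = 1/((2*20*(10 + 20))*(2208/2209)) = 1/((2*20*30)*(2208/2209)) = 1/(1200*(2208/2209)) = 1/(2649600/2209) = 2209/2649600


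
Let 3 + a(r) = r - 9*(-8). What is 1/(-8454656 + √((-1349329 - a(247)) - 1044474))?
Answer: -1207808/10211601496065 - I*√2394119/71481210472455 ≈ -1.1828e-7 - 2.1646e-11*I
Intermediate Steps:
a(r) = 69 + r (a(r) = -3 + (r - 9*(-8)) = -3 + (r + 72) = -3 + (72 + r) = 69 + r)
1/(-8454656 + √((-1349329 - a(247)) - 1044474)) = 1/(-8454656 + √((-1349329 - (69 + 247)) - 1044474)) = 1/(-8454656 + √((-1349329 - 1*316) - 1044474)) = 1/(-8454656 + √((-1349329 - 316) - 1044474)) = 1/(-8454656 + √(-1349645 - 1044474)) = 1/(-8454656 + √(-2394119)) = 1/(-8454656 + I*√2394119)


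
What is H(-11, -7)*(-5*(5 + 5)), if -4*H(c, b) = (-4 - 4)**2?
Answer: 800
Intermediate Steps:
H(c, b) = -16 (H(c, b) = -(-4 - 4)**2/4 = -1/4*(-8)**2 = -1/4*64 = -16)
H(-11, -7)*(-5*(5 + 5)) = -(-80)*(5 + 5) = -(-80)*10 = -16*(-50) = 800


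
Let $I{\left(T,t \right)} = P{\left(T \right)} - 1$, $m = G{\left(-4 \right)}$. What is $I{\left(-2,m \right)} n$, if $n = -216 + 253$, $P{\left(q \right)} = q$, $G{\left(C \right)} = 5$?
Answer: $-111$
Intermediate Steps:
$m = 5$
$n = 37$
$I{\left(T,t \right)} = -1 + T$ ($I{\left(T,t \right)} = T - 1 = -1 + T$)
$I{\left(-2,m \right)} n = \left(-1 - 2\right) 37 = \left(-3\right) 37 = -111$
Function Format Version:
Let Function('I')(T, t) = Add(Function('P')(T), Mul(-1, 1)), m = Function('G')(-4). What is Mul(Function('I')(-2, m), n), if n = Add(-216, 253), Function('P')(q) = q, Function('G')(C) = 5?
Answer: -111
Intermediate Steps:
m = 5
n = 37
Function('I')(T, t) = Add(-1, T) (Function('I')(T, t) = Add(T, Mul(-1, 1)) = Add(T, -1) = Add(-1, T))
Mul(Function('I')(-2, m), n) = Mul(Add(-1, -2), 37) = Mul(-3, 37) = -111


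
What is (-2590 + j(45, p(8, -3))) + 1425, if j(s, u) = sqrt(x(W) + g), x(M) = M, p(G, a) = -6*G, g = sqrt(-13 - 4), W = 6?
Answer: -1165 + sqrt(6 + I*sqrt(17)) ≈ -1162.4 + 0.80003*I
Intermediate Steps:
g = I*sqrt(17) (g = sqrt(-17) = I*sqrt(17) ≈ 4.1231*I)
j(s, u) = sqrt(6 + I*sqrt(17))
(-2590 + j(45, p(8, -3))) + 1425 = (-2590 + sqrt(6 + I*sqrt(17))) + 1425 = -1165 + sqrt(6 + I*sqrt(17))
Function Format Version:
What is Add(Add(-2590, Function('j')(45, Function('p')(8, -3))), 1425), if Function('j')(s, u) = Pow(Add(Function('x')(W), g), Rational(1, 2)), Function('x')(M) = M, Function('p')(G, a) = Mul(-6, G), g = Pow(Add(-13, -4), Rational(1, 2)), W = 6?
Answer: Add(-1165, Pow(Add(6, Mul(I, Pow(17, Rational(1, 2)))), Rational(1, 2))) ≈ Add(-1162.4, Mul(0.80003, I))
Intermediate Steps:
g = Mul(I, Pow(17, Rational(1, 2))) (g = Pow(-17, Rational(1, 2)) = Mul(I, Pow(17, Rational(1, 2))) ≈ Mul(4.1231, I))
Function('j')(s, u) = Pow(Add(6, Mul(I, Pow(17, Rational(1, 2)))), Rational(1, 2))
Add(Add(-2590, Function('j')(45, Function('p')(8, -3))), 1425) = Add(Add(-2590, Pow(Add(6, Mul(I, Pow(17, Rational(1, 2)))), Rational(1, 2))), 1425) = Add(-1165, Pow(Add(6, Mul(I, Pow(17, Rational(1, 2)))), Rational(1, 2)))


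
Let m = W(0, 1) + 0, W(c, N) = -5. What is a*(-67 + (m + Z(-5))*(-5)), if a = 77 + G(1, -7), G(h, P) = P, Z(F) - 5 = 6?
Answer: -6790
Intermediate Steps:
Z(F) = 11 (Z(F) = 5 + 6 = 11)
m = -5 (m = -5 + 0 = -5)
a = 70 (a = 77 - 7 = 70)
a*(-67 + (m + Z(-5))*(-5)) = 70*(-67 + (-5 + 11)*(-5)) = 70*(-67 + 6*(-5)) = 70*(-67 - 30) = 70*(-97) = -6790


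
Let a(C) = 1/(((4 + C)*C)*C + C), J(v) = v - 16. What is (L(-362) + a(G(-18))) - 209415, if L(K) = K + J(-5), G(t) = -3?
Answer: -1258787/6 ≈ -2.0980e+5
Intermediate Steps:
J(v) = -16 + v
L(K) = -21 + K (L(K) = K + (-16 - 5) = K - 21 = -21 + K)
a(C) = 1/(C + C²*(4 + C)) (a(C) = 1/((C*(4 + C))*C + C) = 1/(C²*(4 + C) + C) = 1/(C + C²*(4 + C)))
(L(-362) + a(G(-18))) - 209415 = ((-21 - 362) + 1/((-3)*(1 + (-3)² + 4*(-3)))) - 209415 = (-383 - 1/(3*(1 + 9 - 12))) - 209415 = (-383 - ⅓/(-2)) - 209415 = (-383 - ⅓*(-½)) - 209415 = (-383 + ⅙) - 209415 = -2297/6 - 209415 = -1258787/6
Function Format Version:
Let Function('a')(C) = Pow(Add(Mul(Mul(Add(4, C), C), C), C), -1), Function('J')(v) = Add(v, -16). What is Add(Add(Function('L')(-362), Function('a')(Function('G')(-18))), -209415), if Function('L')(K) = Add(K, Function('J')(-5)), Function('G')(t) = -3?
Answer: Rational(-1258787, 6) ≈ -2.0980e+5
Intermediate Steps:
Function('J')(v) = Add(-16, v)
Function('L')(K) = Add(-21, K) (Function('L')(K) = Add(K, Add(-16, -5)) = Add(K, -21) = Add(-21, K))
Function('a')(C) = Pow(Add(C, Mul(Pow(C, 2), Add(4, C))), -1) (Function('a')(C) = Pow(Add(Mul(Mul(C, Add(4, C)), C), C), -1) = Pow(Add(Mul(Pow(C, 2), Add(4, C)), C), -1) = Pow(Add(C, Mul(Pow(C, 2), Add(4, C))), -1))
Add(Add(Function('L')(-362), Function('a')(Function('G')(-18))), -209415) = Add(Add(Add(-21, -362), Mul(Pow(-3, -1), Pow(Add(1, Pow(-3, 2), Mul(4, -3)), -1))), -209415) = Add(Add(-383, Mul(Rational(-1, 3), Pow(Add(1, 9, -12), -1))), -209415) = Add(Add(-383, Mul(Rational(-1, 3), Pow(-2, -1))), -209415) = Add(Add(-383, Mul(Rational(-1, 3), Rational(-1, 2))), -209415) = Add(Add(-383, Rational(1, 6)), -209415) = Add(Rational(-2297, 6), -209415) = Rational(-1258787, 6)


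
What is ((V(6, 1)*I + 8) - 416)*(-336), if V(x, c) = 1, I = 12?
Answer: 133056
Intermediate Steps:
((V(6, 1)*I + 8) - 416)*(-336) = ((1*12 + 8) - 416)*(-336) = ((12 + 8) - 416)*(-336) = (20 - 416)*(-336) = -396*(-336) = 133056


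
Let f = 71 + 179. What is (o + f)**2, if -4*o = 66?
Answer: 218089/4 ≈ 54522.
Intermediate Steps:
o = -33/2 (o = -1/4*66 = -33/2 ≈ -16.500)
f = 250
(o + f)**2 = (-33/2 + 250)**2 = (467/2)**2 = 218089/4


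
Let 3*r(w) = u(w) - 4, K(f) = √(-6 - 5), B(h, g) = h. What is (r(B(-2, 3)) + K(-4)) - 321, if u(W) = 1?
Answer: -322 + I*√11 ≈ -322.0 + 3.3166*I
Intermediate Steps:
K(f) = I*√11 (K(f) = √(-11) = I*√11)
r(w) = -1 (r(w) = (1 - 4)/3 = (⅓)*(-3) = -1)
(r(B(-2, 3)) + K(-4)) - 321 = (-1 + I*√11) - 321 = -322 + I*√11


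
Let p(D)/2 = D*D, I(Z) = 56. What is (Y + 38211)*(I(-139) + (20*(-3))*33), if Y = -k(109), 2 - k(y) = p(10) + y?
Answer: -74108632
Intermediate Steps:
p(D) = 2*D² (p(D) = 2*(D*D) = 2*D²)
k(y) = -198 - y (k(y) = 2 - (2*10² + y) = 2 - (2*100 + y) = 2 - (200 + y) = 2 + (-200 - y) = -198 - y)
Y = 307 (Y = -(-198 - 1*109) = -(-198 - 109) = -1*(-307) = 307)
(Y + 38211)*(I(-139) + (20*(-3))*33) = (307 + 38211)*(56 + (20*(-3))*33) = 38518*(56 - 60*33) = 38518*(56 - 1980) = 38518*(-1924) = -74108632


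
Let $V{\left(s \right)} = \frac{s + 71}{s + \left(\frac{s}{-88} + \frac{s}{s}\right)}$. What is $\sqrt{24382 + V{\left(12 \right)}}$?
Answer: $\frac{2 \sqrt{488311689}}{283} \approx 156.17$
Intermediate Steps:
$V{\left(s \right)} = \frac{71 + s}{1 + \frac{87 s}{88}}$ ($V{\left(s \right)} = \frac{71 + s}{s + \left(s \left(- \frac{1}{88}\right) + 1\right)} = \frac{71 + s}{s - \left(-1 + \frac{s}{88}\right)} = \frac{71 + s}{1 + \frac{87 s}{88}}$)
$\sqrt{24382 + V{\left(12 \right)}} = \sqrt{24382 + \frac{88 \left(71 + 12\right)}{88 + 87 \cdot 12}} = \sqrt{24382 + 88 \frac{1}{88 + 1044} \cdot 83} = \sqrt{24382 + 88 \cdot \frac{1}{1132} \cdot 83} = \sqrt{24382 + \frac{1826}{283}} = \sqrt{\frac{6901932}{283}} = \frac{2 \sqrt{488311689}}{283}$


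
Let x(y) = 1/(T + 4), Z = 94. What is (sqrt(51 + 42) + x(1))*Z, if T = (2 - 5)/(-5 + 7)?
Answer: 188/5 + 94*sqrt(93) ≈ 944.10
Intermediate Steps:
T = -3/2 ≈ -1.5000
x(y) = 2/5 (x(y) = 1/(-3/2 + 4) = 1/(5/2) = 2/5)
(sqrt(51 + 42) + x(1))*Z = (sqrt(51 + 42) + 2/5)*94 = (sqrt(93) + 2/5)*94 = (2/5 + sqrt(93))*94 = 188/5 + 94*sqrt(93)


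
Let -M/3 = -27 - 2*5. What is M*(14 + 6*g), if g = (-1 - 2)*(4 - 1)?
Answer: -4440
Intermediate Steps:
g = -9 (g = -3*3 = -9)
M = 111 (M = -3*(-27 - 2*5) = -3*(-27 - 10) = -3*(-37) = 111)
M*(14 + 6*g) = 111*(14 + 6*(-9)) = 111*(14 - 54) = 111*(-40) = -4440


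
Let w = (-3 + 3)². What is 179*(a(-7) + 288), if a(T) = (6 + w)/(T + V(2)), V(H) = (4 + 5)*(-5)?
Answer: 1339815/26 ≈ 51531.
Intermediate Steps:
w = 0 (w = 0² = 0)
V(H) = -45 (V(H) = 9*(-5) = -45)
a(T) = 6/(-45 + T) (a(T) = (6 + 0)/(T - 45) = 6/(-45 + T))
179*(a(-7) + 288) = 179*(6/(-45 - 7) + 288) = 179*(6/(-52) + 288) = 179*(6*(-1/52) + 288) = 179*(-3/26 + 288) = 179*(7485/26) = 1339815/26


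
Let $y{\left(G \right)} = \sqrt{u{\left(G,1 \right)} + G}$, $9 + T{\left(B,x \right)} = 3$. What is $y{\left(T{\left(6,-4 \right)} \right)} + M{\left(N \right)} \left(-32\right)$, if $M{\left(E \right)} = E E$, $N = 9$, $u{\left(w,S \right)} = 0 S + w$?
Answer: $-2592 + 2 i \sqrt{3} \approx -2592.0 + 3.4641 i$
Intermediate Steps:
$u{\left(w,S \right)} = w$ ($u{\left(w,S \right)} = 0 + w = w$)
$T{\left(B,x \right)} = -6$ ($T{\left(B,x \right)} = -9 + 3 = -6$)
$M{\left(E \right)} = E^{2}$
$y{\left(G \right)} = \sqrt{2} \sqrt{G}$ ($y{\left(G \right)} = \sqrt{G + G} = \sqrt{2 G} = \sqrt{2} \sqrt{G}$)
$y{\left(T{\left(6,-4 \right)} \right)} + M{\left(N \right)} \left(-32\right) = \sqrt{2} \sqrt{-6} + 9^{2} \left(-32\right) = \sqrt{2} i \sqrt{6} + 81 \left(-32\right) = 2 i \sqrt{3} - 2592 = -2592 + 2 i \sqrt{3}$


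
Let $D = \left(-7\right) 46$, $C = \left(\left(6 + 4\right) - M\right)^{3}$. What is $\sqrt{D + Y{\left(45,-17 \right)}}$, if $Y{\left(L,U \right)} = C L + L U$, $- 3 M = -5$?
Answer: $\frac{4 \sqrt{14037}}{3} \approx 157.97$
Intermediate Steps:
$M = \frac{5}{3}$ ($M = \left(- \frac{1}{3}\right) \left(-5\right) = \frac{5}{3} \approx 1.6667$)
$C = \frac{15625}{27}$ ($C = \left(\left(6 + 4\right) - \frac{5}{3}\right)^{3} = \left(10 - \frac{5}{3}\right)^{3} = \left(\frac{25}{3}\right)^{3} = \frac{15625}{27} \approx 578.7$)
$D = -322$
$Y{\left(L,U \right)} = \frac{15625 L}{27} + L U$
$\sqrt{D + Y{\left(45,-17 \right)}} = \sqrt{-322 + \frac{1}{27} \cdot 45 \left(15625 + 27 \left(-17\right)\right)} = \sqrt{-322 + \frac{1}{27} \cdot 45 \left(15625 - 459\right)} = \sqrt{-322 + \frac{1}{27} \cdot 45 \cdot 15166} = \sqrt{-322 + \frac{75830}{3}} = \sqrt{\frac{74864}{3}} = \frac{4 \sqrt{14037}}{3}$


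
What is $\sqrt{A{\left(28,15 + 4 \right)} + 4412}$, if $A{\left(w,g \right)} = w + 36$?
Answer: $2 \sqrt{1119} \approx 66.903$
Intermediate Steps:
$A{\left(w,g \right)} = 36 + w$
$\sqrt{A{\left(28,15 + 4 \right)} + 4412} = \sqrt{\left(36 + 28\right) + 4412} = \sqrt{64 + 4412} = \sqrt{4476} = 2 \sqrt{1119}$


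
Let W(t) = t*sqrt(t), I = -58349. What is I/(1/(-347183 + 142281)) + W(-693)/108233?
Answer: 11955826798 - 2079*I*sqrt(77)/108233 ≈ 1.1956e+10 - 0.16855*I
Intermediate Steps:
W(t) = t**(3/2)
I/(1/(-347183 + 142281)) + W(-693)/108233 = -58349/(1/(-347183 + 142281)) + (-693)**(3/2)/108233 = -58349/(1/(-204902)) - 2079*I*sqrt(77)*(1/108233) = -58349/(-1/204902) - 2079*I*sqrt(77)/108233 = -58349*(-204902) - 2079*I*sqrt(77)/108233 = 11955826798 - 2079*I*sqrt(77)/108233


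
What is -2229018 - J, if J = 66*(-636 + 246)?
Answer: -2203278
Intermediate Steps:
J = -25740 (J = 66*(-390) = -25740)
-2229018 - J = -2229018 - 1*(-25740) = -2229018 + 25740 = -2203278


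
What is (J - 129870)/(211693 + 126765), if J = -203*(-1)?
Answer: -129667/338458 ≈ -0.38311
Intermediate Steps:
J = 203
(J - 129870)/(211693 + 126765) = (203 - 129870)/(211693 + 126765) = -129667/338458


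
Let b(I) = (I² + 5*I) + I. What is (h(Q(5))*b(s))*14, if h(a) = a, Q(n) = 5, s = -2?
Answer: -560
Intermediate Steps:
b(I) = I² + 6*I
(h(Q(5))*b(s))*14 = (5*(-2*(6 - 2)))*14 = (5*(-2*4))*14 = (5*(-8))*14 = -40*14 = -560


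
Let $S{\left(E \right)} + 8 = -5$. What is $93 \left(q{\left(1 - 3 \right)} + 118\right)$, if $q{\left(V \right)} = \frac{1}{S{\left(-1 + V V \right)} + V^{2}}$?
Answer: $\frac{32891}{3} \approx 10964.0$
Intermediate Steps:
$S{\left(E \right)} = -13$ ($S{\left(E \right)} = -8 - 5 = -13$)
$q{\left(V \right)} = \frac{1}{-13 + V^{2}}$
$93 \left(q{\left(1 - 3 \right)} + 118\right) = 93 \left(\frac{1}{-13 + \left(1 - 3\right)^{2}} + 118\right) = 93 \left(\frac{1}{-13 + \left(-2\right)^{2}} + 118\right) = 93 \left(\frac{1}{-13 + 4} + 118\right) = 93 \left(\frac{1}{-9} + 118\right) = 93 \left(- \frac{1}{9} + 118\right) = 93 \cdot \frac{1061}{9} = \frac{32891}{3}$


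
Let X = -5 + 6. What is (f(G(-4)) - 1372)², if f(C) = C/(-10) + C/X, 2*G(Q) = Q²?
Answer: 46566976/25 ≈ 1.8627e+6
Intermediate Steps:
X = 1
G(Q) = Q²/2
f(C) = 9*C/10 (f(C) = C/(-10) + C/1 = C*(-⅒) + C*1 = -C/10 + C = 9*C/10)
(f(G(-4)) - 1372)² = (9*((½)*(-4)²)/10 - 1372)² = (9*((½)*16)/10 - 1372)² = ((9/10)*8 - 1372)² = (36/5 - 1372)² = (-6824/5)² = 46566976/25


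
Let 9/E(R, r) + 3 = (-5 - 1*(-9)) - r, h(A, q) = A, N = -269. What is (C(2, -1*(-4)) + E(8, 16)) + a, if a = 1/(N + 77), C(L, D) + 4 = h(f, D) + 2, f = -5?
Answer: -7301/960 ≈ -7.6052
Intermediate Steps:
C(L, D) = -7 (C(L, D) = -4 + (-5 + 2) = -4 - 3 = -7)
E(R, r) = 9/(1 - r) (E(R, r) = 9/(-3 + ((-5 - 1*(-9)) - r)) = 9/(-3 + ((-5 + 9) - r)) = 9/(-3 + (4 - r)) = 9/(1 - r))
a = -1/192 (a = 1/(-269 + 77) = 1/(-192) = -1/192 ≈ -0.0052083)
(C(2, -1*(-4)) + E(8, 16)) + a = (-7 - 9/(-1 + 16)) - 1/192 = (-7 - 9/15) - 1/192 = (-7 - 9*1/15) - 1/192 = (-7 - ⅗) - 1/192 = -38/5 - 1/192 = -7301/960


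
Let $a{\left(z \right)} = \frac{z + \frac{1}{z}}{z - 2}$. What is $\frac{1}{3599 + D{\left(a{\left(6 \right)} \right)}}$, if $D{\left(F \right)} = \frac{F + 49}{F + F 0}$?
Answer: $\frac{37}{134376} \approx 0.00027535$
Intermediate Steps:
$a{\left(z \right)} = \frac{z + \frac{1}{z}}{-2 + z}$
$D{\left(F \right)} = \frac{49 + F}{F}$ ($D{\left(F \right)} = \frac{49 + F}{F + 0} = \frac{49 + F}{F}$)
$\frac{1}{3599 + D{\left(a{\left(6 \right)} \right)}} = \frac{1}{3599 + \frac{49 + \frac{1 + 6^{2}}{6 \left(-2 + 6\right)}}{\frac{1}{6} \frac{1}{-2 + 6} \left(1 + 6^{2}\right)}} = \frac{1}{3599 + \frac{49 + \frac{1 + 36}{6 \cdot 4}}{\frac{1}{6} \cdot \frac{1}{4} \left(1 + 36\right)}} = \frac{1}{3599 + \frac{49 + \frac{1}{6} \cdot \frac{1}{4} \cdot 37}{\frac{1}{6} \cdot \frac{1}{4} \cdot 37}} = \frac{1}{3599 + \frac{49 + \frac{37}{24}}{\frac{37}{24}}} = \frac{1}{3599 + \frac{24}{37} \cdot \frac{1213}{24}} = \frac{1}{3599 + \frac{1213}{37}} = \frac{1}{\frac{134376}{37}} = \frac{37}{134376}$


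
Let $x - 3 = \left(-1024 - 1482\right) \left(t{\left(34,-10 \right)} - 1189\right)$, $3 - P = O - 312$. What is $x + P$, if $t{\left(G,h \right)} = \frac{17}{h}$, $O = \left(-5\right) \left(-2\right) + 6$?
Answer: $\frac{14920981}{5} \approx 2.9842 \cdot 10^{6}$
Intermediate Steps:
$O = 16$ ($O = 10 + 6 = 16$)
$P = 299$ ($P = 3 - \left(16 - 312\right) = 3 - -296 = 3 + 296 = 299$)
$x = \frac{14919486}{5}$ ($x = 3 + \left(-1024 - 1482\right) \left(\frac{17}{-10} - 1189\right) = 3 - 2506 \left(17 \left(- \frac{1}{10}\right) - 1189\right) = 3 - 2506 \left(- \frac{17}{10} - 1189\right) = 3 - - \frac{14919471}{5} = 3 + \frac{14919471}{5} = \frac{14919486}{5} \approx 2.9839 \cdot 10^{6}$)
$x + P = \frac{14919486}{5} + 299 = \frac{14920981}{5}$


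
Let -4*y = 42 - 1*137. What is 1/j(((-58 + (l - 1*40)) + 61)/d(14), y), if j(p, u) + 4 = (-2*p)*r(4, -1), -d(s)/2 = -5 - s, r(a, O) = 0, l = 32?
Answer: -1/4 ≈ -0.25000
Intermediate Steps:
d(s) = 10 + 2*s (d(s) = -2*(-5 - s) = 10 + 2*s)
y = 95/4 (y = -(42 - 1*137)/4 = -(42 - 137)/4 = -1/4*(-95) = 95/4 ≈ 23.750)
j(p, u) = -4 (j(p, u) = -4 - 2*p*0 = -4 + 0 = -4)
1/j(((-58 + (l - 1*40)) + 61)/d(14), y) = 1/(-4) = -1/4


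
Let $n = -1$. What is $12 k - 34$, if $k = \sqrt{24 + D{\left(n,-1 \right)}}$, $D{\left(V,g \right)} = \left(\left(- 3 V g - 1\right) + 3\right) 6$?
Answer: $-34 + 36 \sqrt{2} \approx 16.912$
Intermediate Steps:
$D{\left(V,g \right)} = 12 - 18 V g$ ($D{\left(V,g \right)} = \left(\left(- 3 V g - 1\right) + 3\right) 6 = \left(\left(-1 - 3 V g\right) + 3\right) 6 = \left(2 - 3 V g\right) 6 = 12 - 18 V g$)
$k = 3 \sqrt{2}$ ($k = \sqrt{24 + \left(12 - \left(-18\right) \left(-1\right)\right)} = \sqrt{24 + \left(12 - 18\right)} = \sqrt{24 - 6} = \sqrt{18} = 3 \sqrt{2} \approx 4.2426$)
$12 k - 34 = 12 \cdot 3 \sqrt{2} - 34 = 36 \sqrt{2} - 34 = -34 + 36 \sqrt{2}$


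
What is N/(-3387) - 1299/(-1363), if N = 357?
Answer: 1304374/1538827 ≈ 0.84764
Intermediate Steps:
N/(-3387) - 1299/(-1363) = 357/(-3387) - 1299/(-1363) = 357*(-1/3387) - 1299*(-1/1363) = -119/1129 + 1299/1363 = 1304374/1538827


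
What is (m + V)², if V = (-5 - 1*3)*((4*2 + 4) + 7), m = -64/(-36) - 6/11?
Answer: 222785476/9801 ≈ 22731.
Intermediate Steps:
m = 122/99 (m = -64*(-1/36) - 6*1/11 = 16/9 - 6/11 = 122/99 ≈ 1.2323)
V = -152 (V = (-5 - 3)*((8 + 4) + 7) = -8*(12 + 7) = -8*19 = -152)
(m + V)² = (122/99 - 152)² = (-14926/99)² = 222785476/9801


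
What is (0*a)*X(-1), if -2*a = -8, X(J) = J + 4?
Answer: 0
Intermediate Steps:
X(J) = 4 + J
a = 4 (a = -1/2*(-8) = 4)
(0*a)*X(-1) = (0*4)*(4 - 1) = 0*3 = 0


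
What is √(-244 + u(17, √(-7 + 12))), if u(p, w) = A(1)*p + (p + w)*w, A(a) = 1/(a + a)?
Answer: √(-922 + 68*√5)/2 ≈ 13.874*I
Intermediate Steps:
A(a) = 1/(2*a)
u(p, w) = p/2 + w*(p + w) (u(p, w) = ((½)/1)*p + (p + w)*w = ((½)*1)*p + w*(p + w) = p/2 + w*(p + w))
√(-244 + u(17, √(-7 + 12))) = √(-244 + ((√(-7 + 12))² + (½)*17 + 17*√(-7 + 12))) = √(-244 + ((√5)² + 17/2 + 17*√5)) = √(-244 + (5 + 17/2 + 17*√5)) = √(-244 + (27/2 + 17*√5)) = √(-461/2 + 17*√5)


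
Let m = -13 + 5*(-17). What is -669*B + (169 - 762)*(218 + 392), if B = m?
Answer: -296168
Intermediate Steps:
m = -98 (m = -13 - 85 = -98)
B = -98
-669*B + (169 - 762)*(218 + 392) = -669*(-98) + (169 - 762)*(218 + 392) = 65562 - 593*610 = 65562 - 361730 = -296168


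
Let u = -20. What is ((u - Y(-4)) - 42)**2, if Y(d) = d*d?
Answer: 6084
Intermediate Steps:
Y(d) = d**2
((u - Y(-4)) - 42)**2 = ((-20 - 1*(-4)**2) - 42)**2 = ((-20 - 1*16) - 42)**2 = ((-20 - 16) - 42)**2 = (-36 - 42)**2 = (-78)**2 = 6084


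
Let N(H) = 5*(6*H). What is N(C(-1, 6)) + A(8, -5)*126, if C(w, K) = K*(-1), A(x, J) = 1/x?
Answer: -657/4 ≈ -164.25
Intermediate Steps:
C(w, K) = -K
N(H) = 30*H
N(C(-1, 6)) + A(8, -5)*126 = 30*(-1*6) + 126/8 = 30*(-6) + (1/8)*126 = -180 + 63/4 = -657/4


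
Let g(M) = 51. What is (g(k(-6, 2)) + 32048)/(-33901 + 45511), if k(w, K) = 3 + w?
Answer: 32099/11610 ≈ 2.7648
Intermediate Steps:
(g(k(-6, 2)) + 32048)/(-33901 + 45511) = (51 + 32048)/(-33901 + 45511) = 32099/11610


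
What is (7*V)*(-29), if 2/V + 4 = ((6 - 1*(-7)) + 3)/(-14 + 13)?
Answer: 203/10 ≈ 20.300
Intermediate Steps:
V = -1/10 (V = 2/(-4 + ((6 - 1*(-7)) + 3)/(-14 + 13)) = 2/(-4 + ((6 + 7) + 3)/(-1)) = 2/(-4 + (13 + 3)*(-1)) = 2/(-4 + 16*(-1)) = 2/(-4 - 16) = 2/(-20) = 2*(-1/20) = -1/10 ≈ -0.10000)
(7*V)*(-29) = (7*(-1/10))*(-29) = -7/10*(-29) = 203/10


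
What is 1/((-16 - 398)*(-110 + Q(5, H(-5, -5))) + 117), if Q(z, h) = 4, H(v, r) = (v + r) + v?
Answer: 1/44001 ≈ 2.2727e-5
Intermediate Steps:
H(v, r) = r + 2*v (H(v, r) = (r + v) + v = r + 2*v)
1/((-16 - 398)*(-110 + Q(5, H(-5, -5))) + 117) = 1/((-16 - 398)*(-110 + 4) + 117) = 1/(-414*(-106) + 117) = 1/(43884 + 117) = 1/44001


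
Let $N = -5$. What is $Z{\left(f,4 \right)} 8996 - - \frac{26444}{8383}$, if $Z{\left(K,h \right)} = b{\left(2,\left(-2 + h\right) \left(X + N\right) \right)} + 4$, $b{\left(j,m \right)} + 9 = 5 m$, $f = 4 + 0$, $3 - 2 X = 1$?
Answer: $- \frac{3393579616}{8383} \approx -4.0482 \cdot 10^{5}$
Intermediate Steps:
$X = 1$ ($X = \frac{3}{2} - \frac{1}{2} = 1$)
$f = 4$
$b{\left(j,m \right)} = -9 + 5 m$
$Z{\left(K,h \right)} = 35 - 20 h$ ($Z{\left(K,h \right)} = \left(-9 + 5 \left(-2 + h\right) \left(1 - 5\right)\right) + 4 = \left(-9 + 5 \left(-2 + h\right) \left(-4\right)\right) + 4 = \left(-9 + 5 \left(8 - 4 h\right)\right) + 4 = \left(-9 - \left(-40 + 20 h\right)\right) + 4 = \left(31 - 20 h\right) + 4 = 35 - 20 h$)
$Z{\left(f,4 \right)} 8996 - - \frac{26444}{8383} = \left(35 - 80\right) 8996 - - \frac{26444}{8383} = \left(35 - 80\right) 8996 - \left(-26444\right) \frac{1}{8383} = \left(-45\right) 8996 - - \frac{26444}{8383} = -404820 + \frac{26444}{8383} = - \frac{3393579616}{8383}$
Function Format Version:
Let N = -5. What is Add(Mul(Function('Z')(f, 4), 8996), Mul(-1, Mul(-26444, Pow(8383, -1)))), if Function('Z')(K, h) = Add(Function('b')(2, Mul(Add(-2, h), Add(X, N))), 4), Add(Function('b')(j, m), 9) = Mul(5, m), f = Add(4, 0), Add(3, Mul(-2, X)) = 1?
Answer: Rational(-3393579616, 8383) ≈ -4.0482e+5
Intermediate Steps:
X = 1 (X = Add(Rational(3, 2), Mul(Rational(-1, 2), 1)) = Add(Rational(3, 2), Rational(-1, 2)) = 1)
f = 4
Function('b')(j, m) = Add(-9, Mul(5, m))
Function('Z')(K, h) = Add(35, Mul(-20, h)) (Function('Z')(K, h) = Add(Add(-9, Mul(5, Mul(Add(-2, h), Add(1, -5)))), 4) = Add(Add(-9, Mul(5, Mul(Add(-2, h), -4))), 4) = Add(Add(-9, Mul(5, Add(8, Mul(-4, h)))), 4) = Add(Add(-9, Add(40, Mul(-20, h))), 4) = Add(Add(31, Mul(-20, h)), 4) = Add(35, Mul(-20, h)))
Add(Mul(Function('Z')(f, 4), 8996), Mul(-1, Mul(-26444, Pow(8383, -1)))) = Add(Mul(Add(35, Mul(-20, 4)), 8996), Mul(-1, Mul(-26444, Pow(8383, -1)))) = Add(Mul(Add(35, -80), 8996), Mul(-1, Mul(-26444, Rational(1, 8383)))) = Add(Mul(-45, 8996), Mul(-1, Rational(-26444, 8383))) = Add(-404820, Rational(26444, 8383)) = Rational(-3393579616, 8383)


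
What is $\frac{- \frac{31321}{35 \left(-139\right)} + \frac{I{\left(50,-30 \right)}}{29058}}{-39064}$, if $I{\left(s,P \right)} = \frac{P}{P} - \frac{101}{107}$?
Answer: $- \frac{8115289193}{49241106899180} \approx -0.00016481$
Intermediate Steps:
$I{\left(s,P \right)} = \frac{6}{107}$ ($I{\left(s,P \right)} = 1 - \frac{101}{107} = \frac{6}{107}$)
$\frac{- \frac{31321}{35 \left(-139\right)} + \frac{I{\left(50,-30 \right)}}{29058}}{-39064} = \frac{- \frac{31321}{35 \left(-139\right)} + \frac{6}{107 \cdot 29058}}{-39064} = \left(- \frac{31321}{-4865} + \frac{6}{107} \cdot \frac{1}{29058}\right) \left(- \frac{1}{39064}\right) = \left(\left(-31321\right) \left(- \frac{1}{4865}\right) + \frac{1}{518201}\right) \left(- \frac{1}{39064}\right) = \left(\frac{31321}{4865} + \frac{1}{518201}\right) \left(- \frac{1}{39064}\right) = \frac{16230578386}{2521047865} \left(- \frac{1}{39064}\right) = - \frac{8115289193}{49241106899180}$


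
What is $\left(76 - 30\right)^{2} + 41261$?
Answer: $43377$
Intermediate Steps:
$\left(76 - 30\right)^{2} + 41261 = 46^{2} + 41261 = 2116 + 41261 = 43377$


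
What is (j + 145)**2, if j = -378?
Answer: 54289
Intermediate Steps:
(j + 145)**2 = (-378 + 145)**2 = (-233)**2 = 54289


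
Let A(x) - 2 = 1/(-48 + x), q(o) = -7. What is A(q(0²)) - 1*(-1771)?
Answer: 97514/55 ≈ 1773.0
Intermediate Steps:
A(x) = 2 + 1/(-48 + x)
A(q(0²)) - 1*(-1771) = (-95 + 2*(-7))/(-48 - 7) - 1*(-1771) = (-95 - 14)/(-55) + 1771 = -1/55*(-109) + 1771 = 109/55 + 1771 = 97514/55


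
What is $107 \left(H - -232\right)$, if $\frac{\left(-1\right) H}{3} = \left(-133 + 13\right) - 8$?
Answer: $65912$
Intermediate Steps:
$H = 384$ ($H = - 3 \left(\left(-133 + 13\right) - 8\right) = - 3 \left(-120 - 8\right) = \left(-3\right) \left(-128\right) = 384$)
$107 \left(H - -232\right) = 107 \left(384 - -232\right) = 107 \left(384 + 232\right) = 107 \cdot 616 = 65912$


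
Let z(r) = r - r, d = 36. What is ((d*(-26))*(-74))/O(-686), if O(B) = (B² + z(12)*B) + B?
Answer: 34632/234955 ≈ 0.14740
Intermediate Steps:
z(r) = 0
O(B) = B + B² (O(B) = (B² + 0*B) + B = (B² + 0) + B = B² + B = B + B²)
((d*(-26))*(-74))/O(-686) = ((36*(-26))*(-74))/((-686*(1 - 686))) = (-936*(-74))/((-686*(-685))) = 69264/469910 = 69264*(1/469910) = 34632/234955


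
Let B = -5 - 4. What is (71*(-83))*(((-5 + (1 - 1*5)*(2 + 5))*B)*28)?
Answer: -49006188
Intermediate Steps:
B = -9
(71*(-83))*(((-5 + (1 - 1*5)*(2 + 5))*B)*28) = (71*(-83))*(((-5 + (1 - 1*5)*(2 + 5))*(-9))*28) = -5893*(-5 + (1 - 5)*7)*(-9)*28 = -5893*(-5 - 4*7)*(-9)*28 = -5893*(-5 - 28)*(-9)*28 = -5893*(-33*(-9))*28 = -1750221*28 = -5893*8316 = -49006188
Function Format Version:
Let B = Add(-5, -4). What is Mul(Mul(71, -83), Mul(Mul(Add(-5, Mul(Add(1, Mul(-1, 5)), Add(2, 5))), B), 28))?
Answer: -49006188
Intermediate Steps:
B = -9
Mul(Mul(71, -83), Mul(Mul(Add(-5, Mul(Add(1, Mul(-1, 5)), Add(2, 5))), B), 28)) = Mul(Mul(71, -83), Mul(Mul(Add(-5, Mul(Add(1, Mul(-1, 5)), Add(2, 5))), -9), 28)) = Mul(-5893, Mul(Mul(Add(-5, Mul(Add(1, -5), 7)), -9), 28)) = Mul(-5893, Mul(Mul(Add(-5, Mul(-4, 7)), -9), 28)) = Mul(-5893, Mul(Mul(Add(-5, -28), -9), 28)) = Mul(-5893, Mul(Mul(-33, -9), 28)) = Mul(-5893, Mul(297, 28)) = Mul(-5893, 8316) = -49006188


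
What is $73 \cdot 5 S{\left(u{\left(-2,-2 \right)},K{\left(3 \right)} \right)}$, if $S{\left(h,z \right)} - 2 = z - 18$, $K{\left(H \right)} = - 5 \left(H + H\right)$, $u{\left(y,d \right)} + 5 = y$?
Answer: $-16790$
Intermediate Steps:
$u{\left(y,d \right)} = -5 + y$
$K{\left(H \right)} = - 10 H$ ($K{\left(H \right)} = - 5 \cdot 2 H = - 10 H$)
$S{\left(h,z \right)} = -16 + z$ ($S{\left(h,z \right)} = 2 + \left(z - 18\right) = 2 + \left(-18 + z\right) = -16 + z$)
$73 \cdot 5 S{\left(u{\left(-2,-2 \right)},K{\left(3 \right)} \right)} = 73 \cdot 5 \left(-16 - 30\right) = 365 \left(-16 - 30\right) = 365 \left(-46\right) = -16790$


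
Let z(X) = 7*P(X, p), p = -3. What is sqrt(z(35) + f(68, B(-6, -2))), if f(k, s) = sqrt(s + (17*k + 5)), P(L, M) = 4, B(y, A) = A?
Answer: sqrt(28 + sqrt(1159)) ≈ 7.8768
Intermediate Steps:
f(k, s) = sqrt(5 + s + 17*k) (f(k, s) = sqrt(s + (5 + 17*k)) = sqrt(5 + s + 17*k))
z(X) = 28 (z(X) = 7*4 = 28)
sqrt(z(35) + f(68, B(-6, -2))) = sqrt(28 + sqrt(5 - 2 + 17*68)) = sqrt(28 + sqrt(5 - 2 + 1156)) = sqrt(28 + sqrt(1159))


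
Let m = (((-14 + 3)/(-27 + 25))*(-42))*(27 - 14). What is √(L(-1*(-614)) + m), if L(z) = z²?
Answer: √373993 ≈ 611.55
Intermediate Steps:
m = -3003 (m = (-11/(-2)*(-42))*13 = (-11*(-½)*(-42))*13 = ((11/2)*(-42))*13 = -231*13 = -3003)
√(L(-1*(-614)) + m) = √((-1*(-614))² - 3003) = √(614² - 3003) = √(376996 - 3003) = √373993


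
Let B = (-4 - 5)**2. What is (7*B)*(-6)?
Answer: -3402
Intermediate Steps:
B = 81 (B = (-9)**2 = 81)
(7*B)*(-6) = (7*81)*(-6) = 567*(-6) = -3402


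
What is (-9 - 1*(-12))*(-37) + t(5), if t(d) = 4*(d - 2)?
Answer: -99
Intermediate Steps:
t(d) = -8 + 4*d (t(d) = 4*(-2 + d) = -8 + 4*d)
(-9 - 1*(-12))*(-37) + t(5) = (-9 - 1*(-12))*(-37) + (-8 + 4*5) = (-9 + 12)*(-37) + (-8 + 20) = 3*(-37) + 12 = -111 + 12 = -99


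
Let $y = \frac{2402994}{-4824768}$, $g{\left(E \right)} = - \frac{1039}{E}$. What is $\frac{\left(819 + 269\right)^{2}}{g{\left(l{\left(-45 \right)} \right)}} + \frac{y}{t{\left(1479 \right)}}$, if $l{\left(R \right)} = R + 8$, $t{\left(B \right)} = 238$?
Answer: $\frac{8382269792094531}{198846380096} \approx 42155.0$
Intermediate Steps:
$l{\left(R \right)} = 8 + R$
$y = - \frac{400499}{804128}$ ($y = 2402994 \left(- \frac{1}{4824768}\right) = - \frac{400499}{804128} \approx -0.49805$)
$\frac{\left(819 + 269\right)^{2}}{g{\left(l{\left(-45 \right)} \right)}} + \frac{y}{t{\left(1479 \right)}} = \frac{\left(819 + 269\right)^{2}}{\left(-1039\right) \frac{1}{8 - 45}} - \frac{400499}{804128 \cdot 238} = \frac{1088^{2}}{\left(-1039\right) \frac{1}{-37}} - \frac{400499}{191382464} = \frac{1183744}{\left(-1039\right) \left(- \frac{1}{37}\right)} - \frac{400499}{191382464} = \frac{1183744}{\frac{1039}{37}} - \frac{400499}{191382464} = 1183744 \cdot \frac{37}{1039} - \frac{400499}{191382464} = \frac{43798528}{1039} - \frac{400499}{191382464} = \frac{8382269792094531}{198846380096}$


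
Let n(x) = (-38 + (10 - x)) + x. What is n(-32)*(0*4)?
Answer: 0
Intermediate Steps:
n(x) = -28 (n(x) = (-28 - x) + x = -28)
n(-32)*(0*4) = -0*4 = -28*0 = 0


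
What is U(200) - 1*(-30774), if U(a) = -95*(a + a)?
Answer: -7226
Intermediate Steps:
U(a) = -190*a
U(200) - 1*(-30774) = -190*200 - 1*(-30774) = -38000 + 30774 = -7226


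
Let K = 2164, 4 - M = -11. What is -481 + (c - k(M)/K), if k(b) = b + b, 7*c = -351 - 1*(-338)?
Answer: -3657265/7574 ≈ -482.87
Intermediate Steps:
c = -13/7 (c = (-351 - 1*(-338))/7 = (-351 + 338)/7 = (1/7)*(-13) = -13/7 ≈ -1.8571)
M = 15 (M = 4 - 1*(-11) = 4 + 11 = 15)
k(b) = 2*b
-481 + (c - k(M)/K) = -481 + (-13/7 - 2*15/2164) = -481 + (-13/7 - 30/2164) = -481 + (-13/7 - 1*15/1082) = -481 + (-13/7 - 15/1082) = -481 - 14171/7574 = -3657265/7574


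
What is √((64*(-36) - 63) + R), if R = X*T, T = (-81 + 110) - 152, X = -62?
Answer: √5259 ≈ 72.519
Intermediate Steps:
T = -123 (T = 29 - 152 = -123)
R = 7626 (R = -62*(-123) = 7626)
√((64*(-36) - 63) + R) = √((64*(-36) - 63) + 7626) = √((-2304 - 63) + 7626) = √(-2367 + 7626) = √5259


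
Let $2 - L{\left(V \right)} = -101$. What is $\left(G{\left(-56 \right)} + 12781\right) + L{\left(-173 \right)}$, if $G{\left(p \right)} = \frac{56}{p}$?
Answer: $12883$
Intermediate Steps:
$L{\left(V \right)} = 103$ ($L{\left(V \right)} = 2 - -101 = 2 + 101 = 103$)
$\left(G{\left(-56 \right)} + 12781\right) + L{\left(-173 \right)} = \left(\frac{56}{-56} + 12781\right) + 103 = \left(56 \left(- \frac{1}{56}\right) + 12781\right) + 103 = \left(-1 + 12781\right) + 103 = 12780 + 103 = 12883$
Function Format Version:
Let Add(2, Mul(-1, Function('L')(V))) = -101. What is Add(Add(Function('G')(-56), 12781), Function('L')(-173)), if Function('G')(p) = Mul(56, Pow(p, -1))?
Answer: 12883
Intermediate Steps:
Function('L')(V) = 103 (Function('L')(V) = Add(2, Mul(-1, -101)) = Add(2, 101) = 103)
Add(Add(Function('G')(-56), 12781), Function('L')(-173)) = Add(Add(Mul(56, Pow(-56, -1)), 12781), 103) = Add(Add(Mul(56, Rational(-1, 56)), 12781), 103) = Add(Add(-1, 12781), 103) = Add(12780, 103) = 12883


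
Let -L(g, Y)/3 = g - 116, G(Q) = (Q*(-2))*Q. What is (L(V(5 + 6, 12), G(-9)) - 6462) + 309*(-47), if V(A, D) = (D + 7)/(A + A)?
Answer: -454071/22 ≈ -20640.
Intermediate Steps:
V(A, D) = (7 + D)/(2*A) (V(A, D) = (7 + D)/((2*A)) = (7 + D)*(1/(2*A)) = (7 + D)/(2*A))
G(Q) = -2*Q**2 (G(Q) = (-2*Q)*Q = -2*Q**2)
L(g, Y) = 348 - 3*g (L(g, Y) = -3*(g - 116) = -3*(-116 + g) = 348 - 3*g)
(L(V(5 + 6, 12), G(-9)) - 6462) + 309*(-47) = ((348 - 3*(7 + 12)/(2*(5 + 6))) - 6462) + 309*(-47) = ((348 - 3*19/(2*11)) - 6462) - 14523 = ((348 - 3*19/22) - 6462) - 14523 = ((348 - 57/22) - 6462) - 14523 = (7599/22 - 6462) - 14523 = -134565/22 - 14523 = -454071/22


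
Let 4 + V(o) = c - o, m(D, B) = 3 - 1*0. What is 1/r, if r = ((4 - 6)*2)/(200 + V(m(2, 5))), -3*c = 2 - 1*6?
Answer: -583/12 ≈ -48.583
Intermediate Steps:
c = 4/3 (c = -(2 - 1*6)/3 = -(2 - 6)/3 = -⅓*(-4) = 4/3 ≈ 1.3333)
m(D, B) = 3 (m(D, B) = 3 + 0 = 3)
V(o) = -8/3 - o (V(o) = -4 + (4/3 - o) = -8/3 - o)
r = -12/583 (r = ((4 - 6)*2)/(200 + (-8/3 - 1*3)) = (-2*2)/(200 + (-8/3 - 3)) = -4/(200 - 17/3) = -4/(583/3) = (3/583)*(-4) = -12/583 ≈ -0.020583)
1/r = 1/(-12/583) = -583/12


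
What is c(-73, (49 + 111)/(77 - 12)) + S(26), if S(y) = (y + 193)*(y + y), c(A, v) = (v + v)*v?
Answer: 1926620/169 ≈ 11400.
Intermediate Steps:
c(A, v) = 2*v² (c(A, v) = (2*v)*v = 2*v²)
S(y) = 2*y*(193 + y) (S(y) = (193 + y)*(2*y) = 2*y*(193 + y))
c(-73, (49 + 111)/(77 - 12)) + S(26) = 2*((49 + 111)/(77 - 12))² + 2*26*(193 + 26) = 2*(160/65)² + 2*26*219 = 2*(160*(1/65))² + 11388 = 2*(32/13)² + 11388 = 2*(1024/169) + 11388 = 2048/169 + 11388 = 1926620/169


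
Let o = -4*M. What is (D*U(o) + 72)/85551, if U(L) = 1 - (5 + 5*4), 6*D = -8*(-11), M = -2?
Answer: -280/85551 ≈ -0.0032729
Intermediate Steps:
D = 44/3 (D = (-8*(-11))/6 = (1/6)*88 = 44/3 ≈ 14.667)
o = 8 (o = -4*(-2) = 8)
U(L) = -24 (U(L) = 1 - (5 + 20) = 1 - 1*25 = 1 - 25 = -24)
(D*U(o) + 72)/85551 = ((44/3)*(-24) + 72)/85551 = (-352 + 72)*(1/85551) = -280*1/85551 = -280/85551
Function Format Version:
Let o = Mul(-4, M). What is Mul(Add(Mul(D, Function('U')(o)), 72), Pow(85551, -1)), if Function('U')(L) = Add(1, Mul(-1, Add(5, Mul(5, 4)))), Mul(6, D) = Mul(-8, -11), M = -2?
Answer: Rational(-280, 85551) ≈ -0.0032729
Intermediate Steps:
D = Rational(44, 3) (D = Mul(Rational(1, 6), Mul(-8, -11)) = Mul(Rational(1, 6), 88) = Rational(44, 3) ≈ 14.667)
o = 8 (o = Mul(-4, -2) = 8)
Function('U')(L) = -24 (Function('U')(L) = Add(1, Mul(-1, Add(5, 20))) = Add(1, Mul(-1, 25)) = Add(1, -25) = -24)
Mul(Add(Mul(D, Function('U')(o)), 72), Pow(85551, -1)) = Mul(Add(Mul(Rational(44, 3), -24), 72), Pow(85551, -1)) = Mul(Add(-352, 72), Rational(1, 85551)) = Mul(-280, Rational(1, 85551)) = Rational(-280, 85551)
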